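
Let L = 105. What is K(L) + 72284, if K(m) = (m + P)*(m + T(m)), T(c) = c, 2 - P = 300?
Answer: 31754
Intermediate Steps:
P = -298 (P = 2 - 1*300 = 2 - 300 = -298)
K(m) = 2*m*(-298 + m) (K(m) = (m - 298)*(m + m) = (-298 + m)*(2*m) = 2*m*(-298 + m))
K(L) + 72284 = 2*105*(-298 + 105) + 72284 = 2*105*(-193) + 72284 = -40530 + 72284 = 31754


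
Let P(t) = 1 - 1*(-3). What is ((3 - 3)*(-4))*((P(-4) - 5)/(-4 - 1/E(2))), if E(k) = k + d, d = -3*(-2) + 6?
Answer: 0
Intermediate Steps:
P(t) = 4 (P(t) = 1 + 3 = 4)
d = 12 (d = 6 + 6 = 12)
E(k) = 12 + k (E(k) = k + 12 = 12 + k)
((3 - 3)*(-4))*((P(-4) - 5)/(-4 - 1/E(2))) = ((3 - 3)*(-4))*((4 - 5)/(-4 - 1/(12 + 2))) = (0*(-4))*(-1/(-4 - 1/14)) = 0*(-1/(-4 - 1*1/14)) = 0*(-1/(-4 - 1/14)) = 0*(-1/(-57/14)) = 0*(-1*(-14/57)) = 0*(14/57) = 0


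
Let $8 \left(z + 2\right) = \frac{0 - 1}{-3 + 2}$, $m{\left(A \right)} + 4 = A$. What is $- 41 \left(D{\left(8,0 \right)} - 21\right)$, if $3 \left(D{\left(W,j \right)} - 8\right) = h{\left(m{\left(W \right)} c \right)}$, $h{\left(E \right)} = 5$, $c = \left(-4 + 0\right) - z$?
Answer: $\frac{1394}{3} \approx 464.67$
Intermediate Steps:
$m{\left(A \right)} = -4 + A$
$z = - \frac{15}{8}$ ($z = -2 + \frac{\left(0 - 1\right) \frac{1}{-3 + 2}}{8} = -2 + \frac{\left(-1\right) \frac{1}{-1}}{8} = -2 + \frac{\left(-1\right) \left(-1\right)}{8} = -2 + \frac{1}{8} \cdot 1 = -2 + \frac{1}{8} = - \frac{15}{8} \approx -1.875$)
$c = - \frac{17}{8}$ ($c = \left(-4 + 0\right) - - \frac{15}{8} = -4 + \frac{15}{8} = - \frac{17}{8} \approx -2.125$)
$D{\left(W,j \right)} = \frac{29}{3}$ ($D{\left(W,j \right)} = 8 + \frac{1}{3} \cdot 5 = 8 + \frac{5}{3} = \frac{29}{3}$)
$- 41 \left(D{\left(8,0 \right)} - 21\right) = - 41 \left(\frac{29}{3} - 21\right) = \left(-41\right) \left(- \frac{34}{3}\right) = \frac{1394}{3}$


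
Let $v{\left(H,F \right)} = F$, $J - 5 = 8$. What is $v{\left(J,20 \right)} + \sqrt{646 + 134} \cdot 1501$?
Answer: $20 + 3002 \sqrt{195} \approx 41941.0$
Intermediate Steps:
$J = 13$ ($J = 5 + 8 = 13$)
$v{\left(J,20 \right)} + \sqrt{646 + 134} \cdot 1501 = 20 + \sqrt{646 + 134} \cdot 1501 = 20 + \sqrt{780} \cdot 1501 = 20 + 2 \sqrt{195} \cdot 1501 = 20 + 3002 \sqrt{195}$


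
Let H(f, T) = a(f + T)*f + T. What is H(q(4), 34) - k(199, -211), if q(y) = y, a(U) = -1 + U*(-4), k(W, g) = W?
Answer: -777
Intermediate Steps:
a(U) = -1 - 4*U
H(f, T) = T + f*(-1 - 4*T - 4*f) (H(f, T) = (-1 - 4*(f + T))*f + T = (-1 - 4*(T + f))*f + T = (-1 + (-4*T - 4*f))*f + T = (-1 - 4*T - 4*f)*f + T = f*(-1 - 4*T - 4*f) + T = T + f*(-1 - 4*T - 4*f))
H(q(4), 34) - k(199, -211) = (34 - 1*4*(1 + 4*34 + 4*4)) - 1*199 = (34 - 1*4*(1 + 136 + 16)) - 199 = (34 - 1*4*153) - 199 = (34 - 612) - 199 = -578 - 199 = -777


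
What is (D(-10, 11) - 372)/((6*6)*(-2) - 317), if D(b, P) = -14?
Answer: 386/389 ≈ 0.99229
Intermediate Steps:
(D(-10, 11) - 372)/((6*6)*(-2) - 317) = (-14 - 372)/((6*6)*(-2) - 317) = -386/(36*(-2) - 317) = -386/(-72 - 317) = -386/(-389) = -386*(-1/389) = 386/389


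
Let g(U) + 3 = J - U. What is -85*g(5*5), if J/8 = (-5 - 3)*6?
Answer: 35020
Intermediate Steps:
J = -384 (J = 8*((-5 - 3)*6) = 8*(-8*6) = 8*(-48) = -384)
g(U) = -387 - U (g(U) = -3 + (-384 - U) = -387 - U)
-85*g(5*5) = -85*(-387 - 5*5) = -85*(-387 - 1*25) = -85*(-387 - 25) = -85*(-412) = 35020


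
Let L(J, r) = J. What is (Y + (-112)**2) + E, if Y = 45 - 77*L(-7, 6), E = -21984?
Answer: -8856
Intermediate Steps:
Y = 584 (Y = 45 - 77*(-7) = 45 + 539 = 584)
(Y + (-112)**2) + E = (584 + (-112)**2) - 21984 = (584 + 12544) - 21984 = 13128 - 21984 = -8856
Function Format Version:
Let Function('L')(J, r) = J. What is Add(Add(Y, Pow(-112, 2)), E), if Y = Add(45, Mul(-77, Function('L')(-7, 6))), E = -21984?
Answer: -8856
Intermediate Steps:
Y = 584 (Y = Add(45, Mul(-77, -7)) = Add(45, 539) = 584)
Add(Add(Y, Pow(-112, 2)), E) = Add(Add(584, Pow(-112, 2)), -21984) = Add(Add(584, 12544), -21984) = Add(13128, -21984) = -8856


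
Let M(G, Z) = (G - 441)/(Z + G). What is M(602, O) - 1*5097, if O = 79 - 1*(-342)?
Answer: -5214070/1023 ≈ -5096.8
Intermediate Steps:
O = 421 (O = 79 + 342 = 421)
M(G, Z) = (-441 + G)/(G + Z)
M(602, O) - 1*5097 = (-441 + 602)/(602 + 421) - 1*5097 = 161/1023 - 5097 = -5214070/1023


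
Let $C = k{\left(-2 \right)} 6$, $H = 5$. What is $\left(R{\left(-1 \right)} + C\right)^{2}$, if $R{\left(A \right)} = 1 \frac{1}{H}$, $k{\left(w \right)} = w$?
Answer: $\frac{3481}{25} \approx 139.24$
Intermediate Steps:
$R{\left(A \right)} = \frac{1}{5}$ ($R{\left(A \right)} = 1 \cdot \frac{1}{5} = \frac{1}{5}$)
$C = -12$ ($C = \left(-2\right) 6 = -12$)
$\left(R{\left(-1 \right)} + C\right)^{2} = \left(\frac{1}{5} - 12\right)^{2} = \left(- \frac{59}{5}\right)^{2} = \frac{3481}{25}$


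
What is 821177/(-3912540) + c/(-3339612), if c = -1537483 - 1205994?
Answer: 166490644547/272215948635 ≈ 0.61161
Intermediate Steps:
c = -2743477
821177/(-3912540) + c/(-3339612) = 821177/(-3912540) - 2743477/(-3339612) = 821177*(-1/3912540) - 2743477*(-1/3339612) = -821177/3912540 + 2743477/3339612 = 166490644547/272215948635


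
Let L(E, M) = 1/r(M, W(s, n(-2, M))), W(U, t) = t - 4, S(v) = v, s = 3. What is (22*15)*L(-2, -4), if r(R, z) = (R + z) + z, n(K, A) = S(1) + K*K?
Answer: -165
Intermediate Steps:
n(K, A) = 1 + K² (n(K, A) = 1 + K*K = 1 + K²)
W(U, t) = -4 + t
r(R, z) = R + 2*z
L(E, M) = 1/(2 + M) (L(E, M) = 1/(M + 2*(-4 + (1 + (-2)²))) = 1/(M + 2*(-4 + (1 + 4))) = 1/(M + 2*(-4 + 5)) = 1/(M + 2*1) = 1/(M + 2) = 1/(2 + M))
(22*15)*L(-2, -4) = (22*15)/(2 - 4) = 330/(-2) = 330*(-½) = -165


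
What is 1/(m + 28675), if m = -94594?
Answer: -1/65919 ≈ -1.5170e-5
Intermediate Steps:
1/(m + 28675) = 1/(-94594 + 28675) = 1/(-65919) = -1/65919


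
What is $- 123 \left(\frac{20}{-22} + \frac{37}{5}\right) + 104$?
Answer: $- \frac{38191}{55} \approx -694.38$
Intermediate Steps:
$- 123 \left(\frac{20}{-22} + \frac{37}{5}\right) + 104 = - 123 \left(20 \left(- \frac{1}{22}\right) + 37 \cdot \frac{1}{5}\right) + 104 = - 123 \left(- \frac{10}{11} + \frac{37}{5}\right) + 104 = \left(-123\right) \frac{357}{55} + 104 = - \frac{43911}{55} + 104 = - \frac{38191}{55}$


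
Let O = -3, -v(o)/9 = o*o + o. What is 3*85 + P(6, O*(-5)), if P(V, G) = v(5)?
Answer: -15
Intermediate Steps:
v(o) = -9*o - 9*o**2 (v(o) = -9*(o*o + o) = -9*(o**2 + o) = -9*(o + o**2) = -9*o - 9*o**2)
P(V, G) = -270 (P(V, G) = -9*5*(1 + 5) = -9*5*6 = -270)
3*85 + P(6, O*(-5)) = 3*85 - 270 = 255 - 270 = -15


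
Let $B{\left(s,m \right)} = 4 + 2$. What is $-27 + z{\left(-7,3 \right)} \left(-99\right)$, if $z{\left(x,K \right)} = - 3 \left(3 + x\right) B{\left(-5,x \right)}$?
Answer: $-7155$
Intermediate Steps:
$B{\left(s,m \right)} = 6$
$z{\left(x,K \right)} = -54 - 18 x$ ($z{\left(x,K \right)} = - 3 \left(3 + x\right) 6 = \left(-9 - 3 x\right) 6 = -54 - 18 x$)
$-27 + z{\left(-7,3 \right)} \left(-99\right) = -27 + \left(-54 - -126\right) \left(-99\right) = -27 + \left(-54 + 126\right) \left(-99\right) = -27 + 72 \left(-99\right) = -27 - 7128 = -7155$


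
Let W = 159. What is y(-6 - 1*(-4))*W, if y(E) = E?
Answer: -318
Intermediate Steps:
y(-6 - 1*(-4))*W = (-6 - 1*(-4))*159 = (-6 + 4)*159 = -2*159 = -318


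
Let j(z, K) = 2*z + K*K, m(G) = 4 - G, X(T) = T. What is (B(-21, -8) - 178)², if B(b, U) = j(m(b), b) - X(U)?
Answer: 103041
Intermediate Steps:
j(z, K) = K² + 2*z (j(z, K) = 2*z + K² = K² + 2*z)
B(b, U) = 8 + b² - U - 2*b (B(b, U) = (b² + 2*(4 - b)) - U = (b² + (8 - 2*b)) - U = (8 + b² - 2*b) - U = 8 + b² - U - 2*b)
(B(-21, -8) - 178)² = ((8 + (-21)² - 1*(-8) - 2*(-21)) - 178)² = ((8 + 441 + 8 + 42) - 178)² = (499 - 178)² = 321² = 103041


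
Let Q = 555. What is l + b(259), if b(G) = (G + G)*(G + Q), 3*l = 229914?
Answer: 498290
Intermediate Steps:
l = 76638 (l = (⅓)*229914 = 76638)
b(G) = 2*G*(555 + G) (b(G) = (G + G)*(G + 555) = (2*G)*(555 + G) = 2*G*(555 + G))
l + b(259) = 76638 + 2*259*(555 + 259) = 76638 + 2*259*814 = 76638 + 421652 = 498290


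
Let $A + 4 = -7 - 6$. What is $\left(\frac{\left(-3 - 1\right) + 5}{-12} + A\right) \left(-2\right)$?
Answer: $\frac{205}{6} \approx 34.167$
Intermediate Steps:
$A = -17$ ($A = -4 - 13 = -17$)
$\left(\frac{\left(-3 - 1\right) + 5}{-12} + A\right) \left(-2\right) = \left(\frac{\left(-3 - 1\right) + 5}{-12} - 17\right) \left(-2\right) = \left(\left(-4 + 5\right) \left(- \frac{1}{12}\right) - 17\right) \left(-2\right) = \left(1 \left(- \frac{1}{12}\right) - 17\right) \left(-2\right) = \left(- \frac{1}{12} - 17\right) \left(-2\right) = \left(- \frac{205}{12}\right) \left(-2\right) = \frac{205}{6}$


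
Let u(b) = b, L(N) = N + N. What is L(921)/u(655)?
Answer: 1842/655 ≈ 2.8122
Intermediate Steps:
L(N) = 2*N
L(921)/u(655) = (2*921)/655 = 1842*(1/655) = 1842/655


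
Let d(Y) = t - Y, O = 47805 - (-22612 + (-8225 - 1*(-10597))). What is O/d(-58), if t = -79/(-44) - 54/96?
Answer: 2395184/2085 ≈ 1148.8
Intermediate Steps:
t = 217/176 (t = -79*(-1/44) - 54*1/96 = 79/44 - 9/16 = 217/176 ≈ 1.2330)
O = 68045 (O = 47805 - (-22612 + (-8225 + 10597)) = 47805 - (-22612 + 2372) = 47805 - 1*(-20240) = 47805 + 20240 = 68045)
d(Y) = 217/176 - Y
O/d(-58) = 68045/(217/176 - 1*(-58)) = 68045/(217/176 + 58) = 68045/(10425/176) = 68045*(176/10425) = 2395184/2085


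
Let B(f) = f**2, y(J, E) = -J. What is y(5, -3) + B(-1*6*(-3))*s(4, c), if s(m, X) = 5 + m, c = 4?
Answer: 2911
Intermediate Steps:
y(5, -3) + B(-1*6*(-3))*s(4, c) = -1*5 + (-1*6*(-3))**2*(5 + 4) = -5 + (-6*(-3))**2*9 = -5 + 18**2*9 = -5 + 324*9 = -5 + 2916 = 2911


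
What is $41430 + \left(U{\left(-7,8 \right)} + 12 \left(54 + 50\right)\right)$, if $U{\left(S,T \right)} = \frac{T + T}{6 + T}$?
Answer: $\frac{298754}{7} \approx 42679.0$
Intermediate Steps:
$U{\left(S,T \right)} = \frac{2 T}{6 + T}$
$41430 + \left(U{\left(-7,8 \right)} + 12 \left(54 + 50\right)\right) = 41430 + \left(2 \cdot 8 \frac{1}{6 + 8} + 12 \left(54 + 50\right)\right) = 41430 + \left(2 \cdot 8 \cdot \frac{1}{14} + 12 \cdot 104\right) = 41430 + \left(2 \cdot 8 \cdot \frac{1}{14} + 1248\right) = 41430 + \left(\frac{8}{7} + 1248\right) = 41430 + \frac{8744}{7} = \frac{298754}{7}$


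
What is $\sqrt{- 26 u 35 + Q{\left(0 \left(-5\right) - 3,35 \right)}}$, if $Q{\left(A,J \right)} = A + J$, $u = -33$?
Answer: $\sqrt{30062} \approx 173.38$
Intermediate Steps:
$\sqrt{- 26 u 35 + Q{\left(0 \left(-5\right) - 3,35 \right)}} = \sqrt{\left(-26\right) \left(-33\right) 35 + \left(\left(0 \left(-5\right) - 3\right) + 35\right)} = \sqrt{858 \cdot 35 + \left(\left(0 - 3\right) + 35\right)} = \sqrt{30030 + \left(-3 + 35\right)} = \sqrt{30030 + 32} = \sqrt{30062}$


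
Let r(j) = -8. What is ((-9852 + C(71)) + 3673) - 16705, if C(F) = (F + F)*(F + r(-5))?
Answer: -13938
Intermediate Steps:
C(F) = 2*F*(-8 + F) (C(F) = (F + F)*(F - 8) = (2*F)*(-8 + F) = 2*F*(-8 + F))
((-9852 + C(71)) + 3673) - 16705 = ((-9852 + 2*71*(-8 + 71)) + 3673) - 16705 = ((-9852 + 2*71*63) + 3673) - 16705 = ((-9852 + 8946) + 3673) - 16705 = (-906 + 3673) - 16705 = 2767 - 16705 = -13938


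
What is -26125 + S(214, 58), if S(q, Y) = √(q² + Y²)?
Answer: -26125 + 2*√12290 ≈ -25903.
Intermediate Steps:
S(q, Y) = √(Y² + q²)
-26125 + S(214, 58) = -26125 + √(58² + 214²) = -26125 + √(3364 + 45796) = -26125 + √49160 = -26125 + 2*√12290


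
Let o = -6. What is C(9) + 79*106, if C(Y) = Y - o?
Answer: 8389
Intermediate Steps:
C(Y) = 6 + Y (C(Y) = Y - 1*(-6) = Y + 6 = 6 + Y)
C(9) + 79*106 = (6 + 9) + 79*106 = 15 + 8374 = 8389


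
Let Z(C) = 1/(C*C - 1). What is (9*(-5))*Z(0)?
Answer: 45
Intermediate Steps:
Z(C) = 1/(-1 + C²) (Z(C) = 1/(C² - 1) = 1/(-1 + C²))
(9*(-5))*Z(0) = (9*(-5))/(-1 + 0²) = -45/(-1 + 0) = -45/(-1) = -45*(-1) = 45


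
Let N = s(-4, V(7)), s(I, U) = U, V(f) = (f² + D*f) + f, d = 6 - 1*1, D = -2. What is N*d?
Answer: 210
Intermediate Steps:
d = 5 (d = 6 - 1 = 5)
V(f) = f² - f (V(f) = (f² - 2*f) + f = f² - f)
N = 42 (N = 7*(-1 + 7) = 7*6 = 42)
N*d = 42*5 = 210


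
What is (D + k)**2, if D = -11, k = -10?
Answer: 441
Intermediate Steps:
(D + k)**2 = (-11 - 10)**2 = (-21)**2 = 441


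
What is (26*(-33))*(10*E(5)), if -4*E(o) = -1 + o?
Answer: 8580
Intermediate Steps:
E(o) = ¼ - o/4 (E(o) = -(-1 + o)/4 = ¼ - o/4)
(26*(-33))*(10*E(5)) = (26*(-33))*(10*(¼ - ¼*5)) = -8580*(¼ - 5/4) = -8580*(-1) = -858*(-10) = 8580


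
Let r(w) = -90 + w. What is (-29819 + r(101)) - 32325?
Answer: -62133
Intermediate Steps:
(-29819 + r(101)) - 32325 = (-29819 + (-90 + 101)) - 32325 = (-29819 + 11) - 32325 = -29808 - 32325 = -62133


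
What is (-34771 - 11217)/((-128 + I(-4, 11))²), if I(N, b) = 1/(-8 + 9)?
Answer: -45988/16129 ≈ -2.8513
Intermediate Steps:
I(N, b) = 1 (I(N, b) = 1/1 = 1)
(-34771 - 11217)/((-128 + I(-4, 11))²) = (-34771 - 11217)/((-128 + 1)²) = -45988/((-127)²) = -45988/16129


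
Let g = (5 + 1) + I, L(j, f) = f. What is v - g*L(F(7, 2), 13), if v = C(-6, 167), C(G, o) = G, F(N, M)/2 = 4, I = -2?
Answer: -58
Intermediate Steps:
F(N, M) = 8 (F(N, M) = 2*4 = 8)
g = 4 (g = (5 + 1) - 2 = 6 - 2 = 4)
v = -6
v - g*L(F(7, 2), 13) = -6 - 4*13 = -6 - 1*52 = -6 - 52 = -58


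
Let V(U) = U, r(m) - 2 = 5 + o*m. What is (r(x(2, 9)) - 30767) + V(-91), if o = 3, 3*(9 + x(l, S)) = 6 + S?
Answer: -30863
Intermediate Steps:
x(l, S) = -7 + S/3 (x(l, S) = -9 + (6 + S)/3 = -9 + (2 + S/3) = -7 + S/3)
r(m) = 7 + 3*m (r(m) = 2 + (5 + 3*m) = 7 + 3*m)
(r(x(2, 9)) - 30767) + V(-91) = ((7 + 3*(-7 + (1/3)*9)) - 30767) - 91 = ((7 + 3*(-7 + 3)) - 30767) - 91 = ((7 + 3*(-4)) - 30767) - 91 = ((7 - 12) - 30767) - 91 = (-5 - 30767) - 91 = -30772 - 91 = -30863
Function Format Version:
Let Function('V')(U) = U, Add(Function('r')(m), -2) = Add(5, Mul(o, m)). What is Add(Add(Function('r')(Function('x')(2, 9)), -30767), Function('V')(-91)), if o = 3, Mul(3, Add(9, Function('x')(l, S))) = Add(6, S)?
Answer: -30863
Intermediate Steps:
Function('x')(l, S) = Add(-7, Mul(Rational(1, 3), S)) (Function('x')(l, S) = Add(-9, Mul(Rational(1, 3), Add(6, S))) = Add(-9, Add(2, Mul(Rational(1, 3), S))) = Add(-7, Mul(Rational(1, 3), S)))
Function('r')(m) = Add(7, Mul(3, m)) (Function('r')(m) = Add(2, Add(5, Mul(3, m))) = Add(7, Mul(3, m)))
Add(Add(Function('r')(Function('x')(2, 9)), -30767), Function('V')(-91)) = Add(Add(Add(7, Mul(3, Add(-7, Mul(Rational(1, 3), 9)))), -30767), -91) = Add(Add(Add(7, Mul(3, Add(-7, 3))), -30767), -91) = Add(Add(Add(7, Mul(3, -4)), -30767), -91) = Add(Add(Add(7, -12), -30767), -91) = Add(Add(-5, -30767), -91) = Add(-30772, -91) = -30863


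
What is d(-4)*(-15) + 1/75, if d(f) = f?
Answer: 4501/75 ≈ 60.013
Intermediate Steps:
d(-4)*(-15) + 1/75 = -4*(-15) + 1/75 = 60 + 1/75 = 4501/75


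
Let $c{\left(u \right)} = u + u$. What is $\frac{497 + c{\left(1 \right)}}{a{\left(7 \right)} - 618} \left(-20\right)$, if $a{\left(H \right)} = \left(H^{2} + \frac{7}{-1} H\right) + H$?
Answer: $\frac{9980}{611} \approx 16.334$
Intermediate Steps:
$c{\left(u \right)} = 2 u$
$a{\left(H \right)} = H^{2} - 6 H$ ($a{\left(H \right)} = \left(H^{2} + 7 \left(-1\right) H\right) + H = \left(H^{2} - 7 H\right) + H = H^{2} - 6 H$)
$\frac{497 + c{\left(1 \right)}}{a{\left(7 \right)} - 618} \left(-20\right) = \frac{497 + 2 \cdot 1}{7 \left(-6 + 7\right) - 618} \left(-20\right) = \frac{497 + 2}{7 \cdot 1 - 618} \left(-20\right) = \frac{499}{7 - 618} \left(-20\right) = \frac{499}{-611} \left(-20\right) = 499 \left(- \frac{1}{611}\right) \left(-20\right) = \left(- \frac{499}{611}\right) \left(-20\right) = \frac{9980}{611}$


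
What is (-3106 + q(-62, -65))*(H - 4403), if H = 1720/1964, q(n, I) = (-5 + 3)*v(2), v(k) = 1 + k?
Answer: 6726410616/491 ≈ 1.3699e+7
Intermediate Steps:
q(n, I) = -6 (q(n, I) = (-5 + 3)*(1 + 2) = -2*3 = -6)
H = 430/491 (H = 1720*(1/1964) = 430/491 ≈ 0.87576)
(-3106 + q(-62, -65))*(H - 4403) = (-3106 - 6)*(430/491 - 4403) = -3112*(-2161443/491) = 6726410616/491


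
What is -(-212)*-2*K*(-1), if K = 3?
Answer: 1272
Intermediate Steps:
-(-212)*-2*K*(-1) = -(-212)*-2*3*(-1) = -(-212)*(-6*(-1)) = -(-212)*6 = -1*(-1272) = 1272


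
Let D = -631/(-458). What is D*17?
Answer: 10727/458 ≈ 23.421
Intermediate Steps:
D = 631/458 (D = -631*(-1/458) = 631/458 ≈ 1.3777)
D*17 = (631/458)*17 = 10727/458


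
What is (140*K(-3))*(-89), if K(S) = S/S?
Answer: -12460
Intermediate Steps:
K(S) = 1
(140*K(-3))*(-89) = (140*1)*(-89) = 140*(-89) = -12460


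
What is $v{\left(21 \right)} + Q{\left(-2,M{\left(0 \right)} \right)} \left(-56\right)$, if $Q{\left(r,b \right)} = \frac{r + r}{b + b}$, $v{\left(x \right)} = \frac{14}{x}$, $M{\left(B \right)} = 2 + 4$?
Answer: $\frac{58}{3} \approx 19.333$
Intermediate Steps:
$M{\left(B \right)} = 6$
$Q{\left(r,b \right)} = \frac{r}{b}$ ($Q{\left(r,b \right)} = \frac{2 r}{2 b} = 2 r \frac{1}{2 b} = \frac{r}{b}$)
$v{\left(21 \right)} + Q{\left(-2,M{\left(0 \right)} \right)} \left(-56\right) = \frac{14}{21} + - \frac{2}{6} \left(-56\right) = 14 \cdot \frac{1}{21} + \left(-2\right) \frac{1}{6} \left(-56\right) = \frac{2}{3} - - \frac{56}{3} = \frac{2}{3} + \frac{56}{3} = \frac{58}{3}$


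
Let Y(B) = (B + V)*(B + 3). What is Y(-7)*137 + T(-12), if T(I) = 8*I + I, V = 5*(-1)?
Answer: 6468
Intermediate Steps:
V = -5
Y(B) = (-5 + B)*(3 + B) (Y(B) = (B - 5)*(B + 3) = (-5 + B)*(3 + B))
T(I) = 9*I
Y(-7)*137 + T(-12) = (-15 + (-7)**2 - 2*(-7))*137 + 9*(-12) = (-15 + 49 + 14)*137 - 108 = 48*137 - 108 = 6576 - 108 = 6468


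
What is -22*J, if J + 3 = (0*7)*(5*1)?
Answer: 66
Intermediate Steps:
J = -3 (J = -3 + (0*7)*(5*1) = -3 + 0*5 = -3 + 0 = -3)
-22*J = -22*(-3) = 66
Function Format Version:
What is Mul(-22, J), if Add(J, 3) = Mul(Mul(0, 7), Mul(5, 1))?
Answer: 66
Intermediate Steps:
J = -3 (J = Add(-3, Mul(Mul(0, 7), Mul(5, 1))) = Add(-3, Mul(0, 5)) = Add(-3, 0) = -3)
Mul(-22, J) = Mul(-22, -3) = 66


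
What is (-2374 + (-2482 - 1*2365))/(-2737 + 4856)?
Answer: -7221/2119 ≈ -3.4077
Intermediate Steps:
(-2374 + (-2482 - 1*2365))/(-2737 + 4856) = (-2374 + (-2482 - 2365))/2119 = (-2374 - 4847)*(1/2119) = -7221*1/2119 = -7221/2119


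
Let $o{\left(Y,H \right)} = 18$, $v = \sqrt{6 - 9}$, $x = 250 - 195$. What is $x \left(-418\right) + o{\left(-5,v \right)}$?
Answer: $-22972$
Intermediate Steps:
$x = 55$
$v = i \sqrt{3}$ ($v = \sqrt{-3} = i \sqrt{3} \approx 1.732 i$)
$x \left(-418\right) + o{\left(-5,v \right)} = 55 \left(-418\right) + 18 = -22990 + 18 = -22972$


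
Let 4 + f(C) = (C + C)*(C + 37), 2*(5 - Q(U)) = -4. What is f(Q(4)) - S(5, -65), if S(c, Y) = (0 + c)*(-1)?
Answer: 617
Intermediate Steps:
Q(U) = 7 (Q(U) = 5 - ½*(-4) = 5 + 2 = 7)
f(C) = -4 + 2*C*(37 + C) (f(C) = -4 + (C + C)*(C + 37) = -4 + (2*C)*(37 + C) = -4 + 2*C*(37 + C))
S(c, Y) = -c (S(c, Y) = c*(-1) = -c)
f(Q(4)) - S(5, -65) = (-4 + 2*7² + 74*7) - (-1)*5 = (-4 + 2*49 + 518) - 1*(-5) = (-4 + 98 + 518) + 5 = 612 + 5 = 617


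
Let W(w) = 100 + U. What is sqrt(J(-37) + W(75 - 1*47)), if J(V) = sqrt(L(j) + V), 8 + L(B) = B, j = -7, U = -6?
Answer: sqrt(94 + 2*I*sqrt(13)) ≈ 9.7025 + 0.37161*I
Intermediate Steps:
L(B) = -8 + B
W(w) = 94 (W(w) = 100 - 6 = 94)
J(V) = sqrt(-15 + V) (J(V) = sqrt((-8 - 7) + V) = sqrt(-15 + V))
sqrt(J(-37) + W(75 - 1*47)) = sqrt(sqrt(-15 - 37) + 94) = sqrt(sqrt(-52) + 94) = sqrt(2*I*sqrt(13) + 94) = sqrt(94 + 2*I*sqrt(13))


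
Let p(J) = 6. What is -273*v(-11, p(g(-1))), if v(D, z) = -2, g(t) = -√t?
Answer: 546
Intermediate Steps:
-273*v(-11, p(g(-1))) = -273*(-2) = 546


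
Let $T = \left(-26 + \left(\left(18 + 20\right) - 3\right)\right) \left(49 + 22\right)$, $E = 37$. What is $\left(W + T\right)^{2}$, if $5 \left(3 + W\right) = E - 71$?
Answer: $\frac{9897316}{25} \approx 3.9589 \cdot 10^{5}$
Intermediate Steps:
$T = 639$ ($T = \left(-26 + \left(38 - 3\right)\right) 71 = \left(-26 + 35\right) 71 = 9 \cdot 71 = 639$)
$W = - \frac{49}{5}$ ($W = -3 + \frac{37 - 71}{5} = -3 + \frac{1}{5} \left(-34\right) = -3 - \frac{34}{5} = - \frac{49}{5} \approx -9.8$)
$\left(W + T\right)^{2} = \left(- \frac{49}{5} + 639\right)^{2} = \left(\frac{3146}{5}\right)^{2} = \frac{9897316}{25}$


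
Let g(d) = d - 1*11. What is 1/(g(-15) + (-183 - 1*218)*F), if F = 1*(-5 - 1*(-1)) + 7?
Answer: -1/1229 ≈ -0.00081367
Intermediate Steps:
g(d) = -11 + d (g(d) = d - 11 = -11 + d)
F = 3 (F = 1*(-5 + 1) + 7 = 1*(-4) + 7 = -4 + 7 = 3)
1/(g(-15) + (-183 - 1*218)*F) = 1/((-11 - 15) + (-183 - 1*218)*3) = 1/(-26 + (-183 - 218)*3) = 1/(-26 - 401*3) = 1/(-26 - 1203) = 1/(-1229) = -1/1229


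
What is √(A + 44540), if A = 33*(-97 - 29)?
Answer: √40382 ≈ 200.95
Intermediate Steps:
A = -4158 (A = 33*(-126) = -4158)
√(A + 44540) = √(-4158 + 44540) = √40382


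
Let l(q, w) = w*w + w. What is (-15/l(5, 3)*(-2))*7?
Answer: 35/2 ≈ 17.500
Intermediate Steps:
l(q, w) = w + w² (l(q, w) = w² + w = w + w²)
(-15/l(5, 3)*(-2))*7 = (-15*1/(3*(1 + 3))*(-2))*7 = (-15/(3*4)*(-2))*7 = (-15/12*(-2))*7 = (-15*1/12*(-2))*7 = -5/4*(-2)*7 = (5/2)*7 = 35/2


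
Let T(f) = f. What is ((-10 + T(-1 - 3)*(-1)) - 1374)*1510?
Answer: -2083800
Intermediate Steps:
((-10 + T(-1 - 3)*(-1)) - 1374)*1510 = ((-10 + (-1 - 3)*(-1)) - 1374)*1510 = ((-10 - 4*(-1)) - 1374)*1510 = ((-10 + 4) - 1374)*1510 = (-6 - 1374)*1510 = -1380*1510 = -2083800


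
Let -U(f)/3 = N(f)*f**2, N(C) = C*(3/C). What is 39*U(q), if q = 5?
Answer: -8775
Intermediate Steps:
N(C) = 3
U(f) = -9*f**2
39*U(q) = 39*(-9*5**2) = 39*(-9*25) = 39*(-225) = -8775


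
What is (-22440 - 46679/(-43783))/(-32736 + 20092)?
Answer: 982443841/553592252 ≈ 1.7747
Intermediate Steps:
(-22440 - 46679/(-43783))/(-32736 + 20092) = (-22440 - 46679*(-1/43783))/(-12644) = (-22440 + 46679/43783)*(-1/12644) = -982443841/43783*(-1/12644) = 982443841/553592252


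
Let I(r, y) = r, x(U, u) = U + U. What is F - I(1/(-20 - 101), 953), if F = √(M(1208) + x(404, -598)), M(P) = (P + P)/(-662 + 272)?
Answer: 1/121 + 8*√476385/195 ≈ 28.324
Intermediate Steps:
x(U, u) = 2*U
M(P) = -P/195 (M(P) = (2*P)/(-390) = (2*P)*(-1/390) = -P/195)
F = 8*√476385/195 (F = √(-1/195*1208 + 2*404) = √(-1208/195 + 808) = √(156352/195) = 8*√476385/195 ≈ 28.316)
F - I(1/(-20 - 101), 953) = 8*√476385/195 - 1/(-20 - 101) = 8*√476385/195 - 1/(-121) = 8*√476385/195 - 1*(-1/121) = 8*√476385/195 + 1/121 = 1/121 + 8*√476385/195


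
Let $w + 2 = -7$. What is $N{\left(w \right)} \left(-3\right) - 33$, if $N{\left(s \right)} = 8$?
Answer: $-57$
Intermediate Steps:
$w = -9$ ($w = -2 - 7 = -9$)
$N{\left(w \right)} \left(-3\right) - 33 = 8 \left(-3\right) - 33 = -24 - 33 = -57$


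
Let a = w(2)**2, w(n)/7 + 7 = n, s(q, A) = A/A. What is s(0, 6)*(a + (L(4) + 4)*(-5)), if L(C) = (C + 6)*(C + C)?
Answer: 805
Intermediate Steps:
s(q, A) = 1
L(C) = 2*C*(6 + C) (L(C) = (6 + C)*(2*C) = 2*C*(6 + C))
w(n) = -49 + 7*n
a = 1225 (a = (-49 + 7*2)**2 = (-49 + 14)**2 = (-35)**2 = 1225)
s(0, 6)*(a + (L(4) + 4)*(-5)) = 1*(1225 + (2*4*(6 + 4) + 4)*(-5)) = 1*(1225 + (2*4*10 + 4)*(-5)) = 1*(1225 + (80 + 4)*(-5)) = 1*(1225 + 84*(-5)) = 1*(1225 - 420) = 1*805 = 805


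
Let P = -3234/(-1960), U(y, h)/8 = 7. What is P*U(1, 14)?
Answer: 462/5 ≈ 92.400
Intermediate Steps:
U(y, h) = 56 (U(y, h) = 8*7 = 56)
P = 33/20 (P = -3234*(-1/1960) = 33/20 ≈ 1.6500)
P*U(1, 14) = (33/20)*56 = 462/5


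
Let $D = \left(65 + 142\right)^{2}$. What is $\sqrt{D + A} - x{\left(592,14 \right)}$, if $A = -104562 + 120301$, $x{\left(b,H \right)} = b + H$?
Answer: $-606 + 2 \sqrt{14647} \approx -363.95$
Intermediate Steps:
$x{\left(b,H \right)} = H + b$
$D = 42849$ ($D = 207^{2} = 42849$)
$A = 15739$
$\sqrt{D + A} - x{\left(592,14 \right)} = \sqrt{42849 + 15739} - \left(14 + 592\right) = \sqrt{58588} - 606 = 2 \sqrt{14647} - 606 = -606 + 2 \sqrt{14647}$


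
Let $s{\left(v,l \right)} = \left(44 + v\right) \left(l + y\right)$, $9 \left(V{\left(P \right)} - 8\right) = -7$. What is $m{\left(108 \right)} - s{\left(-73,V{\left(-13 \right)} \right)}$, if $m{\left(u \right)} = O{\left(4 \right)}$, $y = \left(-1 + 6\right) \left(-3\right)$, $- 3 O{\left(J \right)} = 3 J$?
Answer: $- \frac{2066}{9} \approx -229.56$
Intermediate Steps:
$V{\left(P \right)} = \frac{65}{9}$ ($V{\left(P \right)} = 8 + \frac{1}{9} \left(-7\right) = 8 - \frac{7}{9} = \frac{65}{9}$)
$O{\left(J \right)} = - J$ ($O{\left(J \right)} = - \frac{3 J}{3} = - J$)
$y = -15$ ($y = 5 \left(-3\right) = -15$)
$s{\left(v,l \right)} = \left(-15 + l\right) \left(44 + v\right)$ ($s{\left(v,l \right)} = \left(44 + v\right) \left(l - 15\right) = \left(44 + v\right) \left(-15 + l\right) = \left(-15 + l\right) \left(44 + v\right)$)
$m{\left(u \right)} = -4$ ($m{\left(u \right)} = \left(-1\right) 4 = -4$)
$m{\left(108 \right)} - s{\left(-73,V{\left(-13 \right)} \right)} = -4 - \left(-660 - -1095 + 44 \cdot \frac{65}{9} + \frac{65}{9} \left(-73\right)\right) = -4 - \left(-660 + 1095 + \frac{2860}{9} - \frac{4745}{9}\right) = -4 - \frac{2030}{9} = - \frac{2066}{9}$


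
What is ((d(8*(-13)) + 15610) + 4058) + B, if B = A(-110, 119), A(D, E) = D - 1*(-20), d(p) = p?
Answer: 19474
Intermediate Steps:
A(D, E) = 20 + D (A(D, E) = D + 20 = 20 + D)
B = -90 (B = 20 - 110 = -90)
((d(8*(-13)) + 15610) + 4058) + B = ((8*(-13) + 15610) + 4058) - 90 = ((-104 + 15610) + 4058) - 90 = (15506 + 4058) - 90 = 19564 - 90 = 19474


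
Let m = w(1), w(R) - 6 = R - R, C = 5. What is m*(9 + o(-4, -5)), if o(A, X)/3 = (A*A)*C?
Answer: 1494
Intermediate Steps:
w(R) = 6 (w(R) = 6 + (R - R) = 6 + 0 = 6)
o(A, X) = 15*A² (o(A, X) = 3*((A*A)*5) = 3*(A²*5) = 3*(5*A²) = 15*A²)
m = 6
m*(9 + o(-4, -5)) = 6*(9 + 15*(-4)²) = 6*(9 + 15*16) = 6*(9 + 240) = 6*249 = 1494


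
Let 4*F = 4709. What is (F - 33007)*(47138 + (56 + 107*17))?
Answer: -6240286147/4 ≈ -1.5601e+9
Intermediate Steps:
F = 4709/4 (F = (¼)*4709 = 4709/4 ≈ 1177.3)
(F - 33007)*(47138 + (56 + 107*17)) = (4709/4 - 33007)*(47138 + (56 + 107*17)) = -127319*(47138 + (56 + 1819))/4 = -127319*(47138 + 1875)/4 = -127319/4*49013 = -6240286147/4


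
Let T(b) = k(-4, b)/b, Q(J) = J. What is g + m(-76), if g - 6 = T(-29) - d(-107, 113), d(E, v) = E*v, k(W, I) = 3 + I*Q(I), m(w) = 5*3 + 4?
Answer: 350520/29 ≈ 12087.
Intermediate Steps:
m(w) = 19 (m(w) = 15 + 4 = 19)
k(W, I) = 3 + I**2 (k(W, I) = 3 + I*I = 3 + I**2)
T(b) = (3 + b**2)/b
g = 349969/29 (g = 6 + ((-29 + 3/(-29)) - (-107)*113) = 6 + ((-29 + 3*(-1/29)) - 1*(-12091)) = 6 + ((-29 - 3/29) + 12091) = 6 + (-844/29 + 12091) = 6 + 349795/29 = 349969/29 ≈ 12068.)
g + m(-76) = 349969/29 + 19 = 350520/29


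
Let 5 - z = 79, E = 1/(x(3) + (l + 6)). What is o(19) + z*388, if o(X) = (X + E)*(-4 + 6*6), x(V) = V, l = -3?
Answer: -84296/3 ≈ -28099.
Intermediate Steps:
E = ⅙ (E = 1/(3 + (-3 + 6)) = 1/(3 + 3) = 1/6 = ⅙ ≈ 0.16667)
z = -74 (z = 5 - 1*79 = 5 - 79 = -74)
o(X) = 16/3 + 32*X (o(X) = (X + ⅙)*(-4 + 6*6) = (⅙ + X)*(-4 + 36) = (⅙ + X)*32 = 16/3 + 32*X)
o(19) + z*388 = (16/3 + 32*19) - 74*388 = (16/3 + 608) - 28712 = 1840/3 - 28712 = -84296/3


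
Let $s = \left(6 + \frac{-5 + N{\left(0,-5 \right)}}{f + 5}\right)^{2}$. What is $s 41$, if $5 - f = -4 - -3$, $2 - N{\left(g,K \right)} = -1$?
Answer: $\frac{167936}{121} \approx 1387.9$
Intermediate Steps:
$N{\left(g,K \right)} = 3$ ($N{\left(g,K \right)} = 2 - -1 = 2 + 1 = 3$)
$f = 6$ ($f = 5 - \left(-4 - -3\right) = 5 - \left(-4 + 3\right) = 5 - -1 = 5 + 1 = 6$)
$s = \frac{4096}{121}$ ($s = \left(6 + \frac{-5 + 3}{6 + 5}\right)^{2} = \left(6 - \frac{2}{11}\right)^{2} = \left(\frac{64}{11}\right)^{2} = \frac{4096}{121} \approx 33.851$)
$s 41 = \frac{4096}{121} \cdot 41 = \frac{167936}{121}$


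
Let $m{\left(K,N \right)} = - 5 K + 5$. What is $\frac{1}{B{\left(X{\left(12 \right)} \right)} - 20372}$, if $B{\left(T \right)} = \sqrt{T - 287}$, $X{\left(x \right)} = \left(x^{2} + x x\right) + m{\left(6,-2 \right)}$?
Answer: $- \frac{5093}{103754602} - \frac{i \sqrt{6}}{207509204} \approx -4.9087 \cdot 10^{-5} - 1.1804 \cdot 10^{-8} i$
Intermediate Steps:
$m{\left(K,N \right)} = 5 - 5 K$
$X{\left(x \right)} = -25 + 2 x^{2}$ ($X{\left(x \right)} = \left(x^{2} + x x\right) + \left(5 - 30\right) = \left(x^{2} + x^{2}\right) + \left(5 - 30\right) = 2 x^{2} - 25 = -25 + 2 x^{2}$)
$B{\left(T \right)} = \sqrt{-287 + T}$
$\frac{1}{B{\left(X{\left(12 \right)} \right)} - 20372} = \frac{1}{\sqrt{-287 - \left(25 - 2 \cdot 12^{2}\right)} - 20372} = \frac{1}{\sqrt{-287 + \left(-25 + 2 \cdot 144\right)} - 20372} = \frac{1}{\sqrt{-287 + \left(-25 + 288\right)} - 20372} = \frac{1}{\sqrt{-287 + 263} - 20372} = \frac{1}{\sqrt{-24} - 20372} = \frac{1}{2 i \sqrt{6} - 20372} = \frac{1}{-20372 + 2 i \sqrt{6}}$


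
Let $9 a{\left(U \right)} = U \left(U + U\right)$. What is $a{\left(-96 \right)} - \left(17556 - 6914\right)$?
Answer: $-8594$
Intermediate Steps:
$a{\left(U \right)} = \frac{2 U^{2}}{9}$ ($a{\left(U \right)} = \frac{U \left(U + U\right)}{9} = \frac{U 2 U}{9} = \frac{2 U^{2}}{9}$)
$a{\left(-96 \right)} - \left(17556 - 6914\right) = \frac{2 \left(-96\right)^{2}}{9} - \left(17556 - 6914\right) = \frac{2}{9} \cdot 9216 - 10642 = 2048 - 10642 = -8594$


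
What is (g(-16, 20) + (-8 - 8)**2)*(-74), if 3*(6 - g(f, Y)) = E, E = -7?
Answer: -58682/3 ≈ -19561.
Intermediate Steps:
g(f, Y) = 25/3 (g(f, Y) = 6 - 1/3*(-7) = 6 + 7/3 = 25/3)
(g(-16, 20) + (-8 - 8)**2)*(-74) = (25/3 + (-8 - 8)**2)*(-74) = (25/3 + (-16)**2)*(-74) = (25/3 + 256)*(-74) = (793/3)*(-74) = -58682/3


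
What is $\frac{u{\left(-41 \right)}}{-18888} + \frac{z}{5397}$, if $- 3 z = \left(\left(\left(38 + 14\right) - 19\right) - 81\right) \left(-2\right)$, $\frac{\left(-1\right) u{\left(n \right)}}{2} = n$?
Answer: $- \frac{58165}{5663252} \approx -0.010271$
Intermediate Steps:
$u{\left(n \right)} = - 2 n$
$z = -32$ ($z = - \frac{\left(\left(\left(38 + 14\right) - 19\right) - 81\right) \left(-2\right)}{3} = - \frac{\left(\left(52 - 19\right) - 81\right) \left(-2\right)}{3} = - \frac{\left(33 - 81\right) \left(-2\right)}{3} = - \frac{\left(-48\right) \left(-2\right)}{3} = \left(- \frac{1}{3}\right) 96 = -32$)
$\frac{u{\left(-41 \right)}}{-18888} + \frac{z}{5397} = \frac{\left(-2\right) \left(-41\right)}{-18888} - \frac{32}{5397} = 82 \left(- \frac{1}{18888}\right) - \frac{32}{5397} = - \frac{41}{9444} - \frac{32}{5397} = - \frac{58165}{5663252}$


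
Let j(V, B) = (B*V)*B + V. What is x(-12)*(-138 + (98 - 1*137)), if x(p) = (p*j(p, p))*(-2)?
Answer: 7391520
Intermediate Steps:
j(V, B) = V + V*B² (j(V, B) = V*B² + V = V + V*B²)
x(p) = -2*p²*(1 + p²) (x(p) = (p*(p*(1 + p²)))*(-2) = (p²*(1 + p²))*(-2) = -2*p²*(1 + p²))
x(-12)*(-138 + (98 - 1*137)) = (2*(-12)²*(-1 - 1*(-12)²))*(-138 + (98 - 1*137)) = (2*144*(-1 - 1*144))*(-138 + (98 - 137)) = (2*144*(-1 - 144))*(-138 - 39) = (2*144*(-145))*(-177) = -41760*(-177) = 7391520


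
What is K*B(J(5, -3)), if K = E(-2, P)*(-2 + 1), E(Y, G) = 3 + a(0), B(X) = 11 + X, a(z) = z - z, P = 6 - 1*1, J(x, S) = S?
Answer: -24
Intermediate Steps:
P = 5 (P = 6 - 1 = 5)
a(z) = 0
E(Y, G) = 3 (E(Y, G) = 3 + 0 = 3)
K = -3 (K = 3*(-2 + 1) = 3*(-1) = -3)
K*B(J(5, -3)) = -3*(11 - 3) = -3*8 = -24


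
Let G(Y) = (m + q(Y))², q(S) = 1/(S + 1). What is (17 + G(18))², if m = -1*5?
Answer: 224190729/130321 ≈ 1720.3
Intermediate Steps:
q(S) = 1/(1 + S)
m = -5
G(Y) = (-5 + 1/(1 + Y))²
(17 + G(18))² = (17 + (4 + 5*18)²/(1 + 18)²)² = (17 + (4 + 90)²/19²)² = (17 + (1/361)*94²)² = (17 + (1/361)*8836)² = (17 + 8836/361)² = (14973/361)² = 224190729/130321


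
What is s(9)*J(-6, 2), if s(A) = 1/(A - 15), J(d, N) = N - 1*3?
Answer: ⅙ ≈ 0.16667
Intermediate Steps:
J(d, N) = -3 + N (J(d, N) = N - 3 = -3 + N)
s(A) = 1/(-15 + A)
s(9)*J(-6, 2) = (-3 + 2)/(-15 + 9) = -1/(-6) = -⅙*(-1) = ⅙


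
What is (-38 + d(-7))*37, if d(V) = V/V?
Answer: -1369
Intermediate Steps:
d(V) = 1
(-38 + d(-7))*37 = (-38 + 1)*37 = -37*37 = -1369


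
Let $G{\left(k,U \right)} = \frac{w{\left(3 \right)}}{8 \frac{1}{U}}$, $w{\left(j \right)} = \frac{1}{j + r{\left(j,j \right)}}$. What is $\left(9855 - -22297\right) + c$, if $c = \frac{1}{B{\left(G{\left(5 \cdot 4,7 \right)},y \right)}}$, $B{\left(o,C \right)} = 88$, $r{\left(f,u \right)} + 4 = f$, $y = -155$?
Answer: $\frac{2829377}{88} \approx 32152.0$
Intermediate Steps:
$r{\left(f,u \right)} = -4 + f$
$w{\left(j \right)} = \frac{1}{-4 + 2 j}$ ($w{\left(j \right)} = \frac{1}{j + \left(-4 + j\right)} = \frac{1}{-4 + 2 j}$)
$G{\left(k,U \right)} = \frac{U}{16}$ ($G{\left(k,U \right)} = \frac{\frac{1}{2} \frac{1}{-2 + 3}}{8 \frac{1}{U}} = \frac{1}{2 \cdot 1} \frac{U}{8} = \frac{1}{2} \cdot 1 \frac{U}{8} = \frac{\frac{1}{8} U}{2} = \frac{U}{16}$)
$c = \frac{1}{88} \approx 0.011364$
$\left(9855 - -22297\right) + c = \left(9855 - -22297\right) + \frac{1}{88} = \left(9855 + 22297\right) + \frac{1}{88} = 32152 + \frac{1}{88} = \frac{2829377}{88}$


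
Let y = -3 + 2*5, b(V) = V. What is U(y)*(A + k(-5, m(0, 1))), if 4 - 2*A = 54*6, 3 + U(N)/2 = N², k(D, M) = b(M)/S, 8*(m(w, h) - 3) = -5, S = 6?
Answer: -176203/12 ≈ -14684.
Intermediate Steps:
m(w, h) = 19/8 (m(w, h) = 3 + (⅛)*(-5) = 3 - 5/8 = 19/8)
k(D, M) = M/6
y = 7 (y = -3 + 10 = 7)
U(N) = -6 + 2*N²
A = -160 (A = 2 - 27*6 = 2 - ½*324 = 2 - 162 = -160)
U(y)*(A + k(-5, m(0, 1))) = (-6 + 2*7²)*(-160 + (⅙)*(19/8)) = (-6 + 2*49)*(-160 + 19/48) = (-6 + 98)*(-7661/48) = 92*(-7661/48) = -176203/12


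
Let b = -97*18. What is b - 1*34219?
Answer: -35965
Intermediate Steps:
b = -1746
b - 1*34219 = -1746 - 1*34219 = -1746 - 34219 = -35965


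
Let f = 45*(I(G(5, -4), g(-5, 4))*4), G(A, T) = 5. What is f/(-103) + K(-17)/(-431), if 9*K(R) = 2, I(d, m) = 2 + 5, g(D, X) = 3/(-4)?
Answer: -4887746/399537 ≈ -12.234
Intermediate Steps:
g(D, X) = -¾ (g(D, X) = 3*(-¼) = -¾)
I(d, m) = 7
K(R) = 2/9 (K(R) = (⅑)*2 = 2/9)
f = 1260 (f = 45*(7*4) = 45*28 = 1260)
f/(-103) + K(-17)/(-431) = 1260/(-103) + (2/9)/(-431) = 1260*(-1/103) + (2/9)*(-1/431) = -1260/103 - 2/3879 = -4887746/399537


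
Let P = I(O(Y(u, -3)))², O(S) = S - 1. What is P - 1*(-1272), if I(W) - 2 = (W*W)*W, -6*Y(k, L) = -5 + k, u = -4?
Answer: 81697/64 ≈ 1276.5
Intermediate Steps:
Y(k, L) = ⅚ - k/6 (Y(k, L) = -(-5 + k)/6 = ⅚ - k/6)
O(S) = -1 + S
I(W) = 2 + W³ (I(W) = 2 + (W*W)*W = 2 + W²*W = 2 + W³)
P = 289/64 (P = (2 + (-1 + (⅚ - ⅙*(-4)))³)² = (2 + (-1 + (⅚ + ⅔))³)² = (2 + (-1 + 3/2)³)² = (2 + (½)³)² = (2 + ⅛)² = (17/8)² = 289/64 ≈ 4.5156)
P - 1*(-1272) = 289/64 - 1*(-1272) = 289/64 + 1272 = 81697/64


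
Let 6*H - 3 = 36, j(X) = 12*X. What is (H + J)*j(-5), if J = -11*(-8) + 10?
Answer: -6270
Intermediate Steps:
H = 13/2 (H = 1/2 + (1/6)*36 = 1/2 + 6 = 13/2 ≈ 6.5000)
J = 98 (J = 88 + 10 = 98)
(H + J)*j(-5) = (13/2 + 98)*(12*(-5)) = (209/2)*(-60) = -6270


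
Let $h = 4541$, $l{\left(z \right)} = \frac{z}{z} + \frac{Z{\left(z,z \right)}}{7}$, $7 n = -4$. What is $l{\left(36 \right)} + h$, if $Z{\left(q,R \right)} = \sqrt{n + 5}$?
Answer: $4542 + \frac{\sqrt{217}}{49} \approx 4542.3$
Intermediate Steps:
$n = - \frac{4}{7}$ ($n = \frac{1}{7} \left(-4\right) = - \frac{4}{7} \approx -0.57143$)
$Z{\left(q,R \right)} = \frac{\sqrt{217}}{7}$ ($Z{\left(q,R \right)} = \sqrt{- \frac{4}{7} + 5} = \sqrt{\frac{31}{7}} = \frac{\sqrt{217}}{7}$)
$l{\left(z \right)} = 1 + \frac{\sqrt{217}}{49}$ ($l{\left(z \right)} = \frac{z}{z} + \frac{\frac{1}{7} \sqrt{217}}{7} = 1 + \frac{\sqrt{217}}{7} \cdot \frac{1}{7} = 1 + \frac{\sqrt{217}}{49}$)
$l{\left(36 \right)} + h = \left(1 + \frac{\sqrt{217}}{49}\right) + 4541 = 4542 + \frac{\sqrt{217}}{49}$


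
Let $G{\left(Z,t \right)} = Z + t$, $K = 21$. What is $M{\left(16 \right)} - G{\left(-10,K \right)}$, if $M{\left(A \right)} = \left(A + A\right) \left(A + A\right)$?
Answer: $1013$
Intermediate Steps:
$M{\left(A \right)} = 4 A^{2}$ ($M{\left(A \right)} = 2 A 2 A = 4 A^{2}$)
$M{\left(16 \right)} - G{\left(-10,K \right)} = 4 \cdot 16^{2} - \left(-10 + 21\right) = 4 \cdot 256 - 11 = 1024 - 11 = 1013$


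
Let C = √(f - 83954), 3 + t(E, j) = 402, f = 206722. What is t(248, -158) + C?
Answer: 399 + 4*√7673 ≈ 749.38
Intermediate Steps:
t(E, j) = 399 (t(E, j) = -3 + 402 = 399)
C = 4*√7673 (C = √(206722 - 83954) = √122768 = 4*√7673 ≈ 350.38)
t(248, -158) + C = 399 + 4*√7673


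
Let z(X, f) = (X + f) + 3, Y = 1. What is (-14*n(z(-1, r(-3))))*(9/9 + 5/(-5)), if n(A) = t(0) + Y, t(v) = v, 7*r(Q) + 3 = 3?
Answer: 0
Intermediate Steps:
r(Q) = 0 (r(Q) = -3/7 + (⅐)*3 = -3/7 + 3/7 = 0)
z(X, f) = 3 + X + f
n(A) = 1 (n(A) = 0 + 1 = 1)
(-14*n(z(-1, r(-3))))*(9/9 + 5/(-5)) = (-14*1)*(9/9 + 5/(-5)) = -14*(9*(⅑) + 5*(-⅕)) = -14*(1 - 1) = -14*0 = 0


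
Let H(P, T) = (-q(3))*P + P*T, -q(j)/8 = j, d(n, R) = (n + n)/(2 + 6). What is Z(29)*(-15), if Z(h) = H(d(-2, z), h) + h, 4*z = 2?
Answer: -75/2 ≈ -37.500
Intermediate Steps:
z = 1/2 (z = (1/4)*2 = 1/2 ≈ 0.50000)
d(n, R) = n/4 (d(n, R) = (2*n)/8 = (2*n)*(1/8) = n/4)
q(j) = -8*j
H(P, T) = 24*P + P*T (H(P, T) = (-(-8)*3)*P + P*T = (-1*(-24))*P + P*T = 24*P + P*T)
Z(h) = -12 + h/2 (Z(h) = ((1/4)*(-2))*(24 + h) + h = -(24 + h)/2 + h = (-12 - h/2) + h = -12 + h/2)
Z(29)*(-15) = (-12 + (1/2)*29)*(-15) = (-12 + 29/2)*(-15) = (5/2)*(-15) = -75/2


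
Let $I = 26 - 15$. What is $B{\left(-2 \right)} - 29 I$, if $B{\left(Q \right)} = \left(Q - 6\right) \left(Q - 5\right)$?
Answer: $-263$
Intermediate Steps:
$I = 11$
$B{\left(Q \right)} = \left(-6 + Q\right) \left(-5 + Q\right)$
$B{\left(-2 \right)} - 29 I = \left(30 + \left(-2\right)^{2} - -22\right) - 319 = \left(30 + 4 + 22\right) - 319 = 56 - 319 = -263$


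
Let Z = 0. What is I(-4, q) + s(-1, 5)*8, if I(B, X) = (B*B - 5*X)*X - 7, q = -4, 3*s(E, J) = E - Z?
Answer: -461/3 ≈ -153.67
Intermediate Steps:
s(E, J) = E/3 (s(E, J) = (E - 1*0)/3 = (E + 0)/3 = E/3)
I(B, X) = -7 + X*(B**2 - 5*X) (I(B, X) = (B**2 - 5*X)*X - 7 = X*(B**2 - 5*X) - 7 = -7 + X*(B**2 - 5*X))
I(-4, q) + s(-1, 5)*8 = (-7 - 5*(-4)**2 - 4*(-4)**2) + ((1/3)*(-1))*8 = (-7 - 5*16 - 4*16) - 1/3*8 = (-7 - 80 - 64) - 8/3 = -151 - 8/3 = -461/3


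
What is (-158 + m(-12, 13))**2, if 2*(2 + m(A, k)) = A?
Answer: 27556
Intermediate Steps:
m(A, k) = -2 + A/2
(-158 + m(-12, 13))**2 = (-158 + (-2 + (1/2)*(-12)))**2 = (-158 + (-2 - 6))**2 = (-158 - 8)**2 = (-166)**2 = 27556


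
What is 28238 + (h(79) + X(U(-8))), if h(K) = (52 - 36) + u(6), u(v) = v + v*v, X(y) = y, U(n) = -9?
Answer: 28287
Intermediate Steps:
u(v) = v + v²
h(K) = 58 (h(K) = (52 - 36) + 6*(1 + 6) = 16 + 6*7 = 16 + 42 = 58)
28238 + (h(79) + X(U(-8))) = 28238 + (58 - 9) = 28238 + 49 = 28287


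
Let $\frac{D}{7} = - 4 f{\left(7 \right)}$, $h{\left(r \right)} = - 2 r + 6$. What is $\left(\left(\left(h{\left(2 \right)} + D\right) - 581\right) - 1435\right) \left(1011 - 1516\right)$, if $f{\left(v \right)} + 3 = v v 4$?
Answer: $3746090$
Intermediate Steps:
$f{\left(v \right)} = -3 + 4 v^{2}$ ($f{\left(v \right)} = -3 + v v 4 = -3 + v^{2} \cdot 4 = -3 + 4 v^{2}$)
$h{\left(r \right)} = 6 - 2 r$
$D = -5404$ ($D = 7 \left(- 4 \left(-3 + 4 \cdot 7^{2}\right)\right) = 7 \left(- 4 \left(-3 + 4 \cdot 49\right)\right) = 7 \left(- 4 \left(-3 + 196\right)\right) = 7 \left(\left(-4\right) 193\right) = 7 \left(-772\right) = -5404$)
$\left(\left(\left(h{\left(2 \right)} + D\right) - 581\right) - 1435\right) \left(1011 - 1516\right) = \left(\left(\left(\left(6 - 4\right) - 5404\right) - 581\right) - 1435\right) \left(1011 - 1516\right) = \left(\left(\left(\left(6 - 4\right) - 5404\right) - 581\right) - 1435\right) \left(-505\right) = \left(\left(\left(2 - 5404\right) - 581\right) - 1435\right) \left(-505\right) = \left(\left(-5402 - 581\right) - 1435\right) \left(-505\right) = \left(-5983 - 1435\right) \left(-505\right) = \left(-7418\right) \left(-505\right) = 3746090$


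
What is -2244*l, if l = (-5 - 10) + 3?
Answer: 26928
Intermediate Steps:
l = -12 (l = -15 + 3 = -12)
-2244*l = -2244*(-12) = 26928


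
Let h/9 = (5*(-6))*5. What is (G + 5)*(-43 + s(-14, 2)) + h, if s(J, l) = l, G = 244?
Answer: -11559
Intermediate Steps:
h = -1350 (h = 9*((5*(-6))*5) = 9*(-30*5) = 9*(-150) = -1350)
(G + 5)*(-43 + s(-14, 2)) + h = (244 + 5)*(-43 + 2) - 1350 = 249*(-41) - 1350 = -10209 - 1350 = -11559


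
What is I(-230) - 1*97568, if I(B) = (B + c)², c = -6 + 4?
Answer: -43744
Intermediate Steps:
c = -2
I(B) = (-2 + B)² (I(B) = (B - 2)² = (-2 + B)²)
I(-230) - 1*97568 = (-2 - 230)² - 1*97568 = (-232)² - 97568 = 53824 - 97568 = -43744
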